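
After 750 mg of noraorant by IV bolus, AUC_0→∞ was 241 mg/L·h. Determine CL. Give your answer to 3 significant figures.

CL = 3.11 L/h

CL = Dose_iv / AUC_0→∞
   = 750 / 241 = 3.11203 L/h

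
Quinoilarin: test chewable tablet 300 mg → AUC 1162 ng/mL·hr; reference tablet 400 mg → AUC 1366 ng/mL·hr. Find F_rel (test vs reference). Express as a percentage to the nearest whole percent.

F_rel = 113%

F_rel = (AUC_test/D_test) / (AUC_ref/D_ref)
      = (1162/300) / (1366/400)
      = 3.87333 / 3.415 = 1.1342 = 113.42%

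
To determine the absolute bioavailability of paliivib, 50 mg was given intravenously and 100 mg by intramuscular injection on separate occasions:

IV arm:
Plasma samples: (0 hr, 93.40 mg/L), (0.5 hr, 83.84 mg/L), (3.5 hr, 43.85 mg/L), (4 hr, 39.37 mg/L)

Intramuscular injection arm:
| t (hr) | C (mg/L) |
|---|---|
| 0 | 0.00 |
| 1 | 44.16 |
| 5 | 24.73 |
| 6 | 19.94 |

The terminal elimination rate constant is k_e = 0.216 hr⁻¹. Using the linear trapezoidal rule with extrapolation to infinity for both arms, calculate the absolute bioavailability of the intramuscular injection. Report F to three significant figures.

F = 0.313

Trapezoidal AUC_0→4 (IV):
  [0→0.5]: (93.40+83.84)/2 × 0.5 = 44.31
  [0.5→3.5]: (83.84+43.85)/2 × 3 = 191.535
  [3.5→4]: (43.85+39.37)/2 × 0.5 = 20.805
  Sum = 256.65 mg/L·hr
IV tail: 39.37/0.216 = 182.269; AUC_iv,0→∞ = 256.65 + 182.269 = 438.919 mg/L·hr
Trapezoidal AUC_0→6 (intramuscular injection):
  [0→1]: (0.00+44.16)/2 × 1 = 22.08
  [1→5]: (44.16+24.73)/2 × 4 = 137.78
  [5→6]: (24.73+19.94)/2 × 1 = 22.335
  Sum = 182.195 mg/L·hr
intramuscular injection tail: 19.94/0.216 = 92.315; AUC_ev,0→∞ = 182.195 + 92.315 = 274.51 mg/L·hr
F = (AUC_ev/D_ev)/(AUC_iv/D_iv) = (274.51/100)/(438.919/50) = 2.7451/8.77838 = 0.3127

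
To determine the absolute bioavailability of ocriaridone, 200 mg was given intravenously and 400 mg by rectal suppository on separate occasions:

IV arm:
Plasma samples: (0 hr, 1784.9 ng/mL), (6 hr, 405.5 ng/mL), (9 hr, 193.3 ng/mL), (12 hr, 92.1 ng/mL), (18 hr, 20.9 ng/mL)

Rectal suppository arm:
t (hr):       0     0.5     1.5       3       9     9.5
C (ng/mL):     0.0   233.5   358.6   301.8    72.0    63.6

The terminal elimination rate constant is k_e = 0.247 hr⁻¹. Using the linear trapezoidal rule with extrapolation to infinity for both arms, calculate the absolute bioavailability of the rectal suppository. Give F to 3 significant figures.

Trapezoidal AUC_0→18 (IV):
  [0→6]: (1784.9+405.5)/2 × 6 = 6571.2
  [6→9]: (405.5+193.3)/2 × 3 = 898.2
  [9→12]: (193.3+92.1)/2 × 3 = 428.1
  [12→18]: (92.1+20.9)/2 × 6 = 339.0
  Sum = 8236.5 ng/mL·hr
IV tail: 20.9/0.247 = 84.615; AUC_iv,0→∞ = 8236.5 + 84.615 = 8321.115 ng/mL·hr
Trapezoidal AUC_0→9.5 (rectal suppository):
  [0→0.5]: (0.0+233.5)/2 × 0.5 = 58.375
  [0.5→1.5]: (233.5+358.6)/2 × 1 = 296.05
  [1.5→3]: (358.6+301.8)/2 × 1.5 = 495.3
  [3→9]: (301.8+72.0)/2 × 6 = 1121.4
  [9→9.5]: (72.0+63.6)/2 × 0.5 = 33.9
  Sum = 2005.025 ng/mL·hr
rectal suppository tail: 63.6/0.247 = 257.490; AUC_ev,0→∞ = 2005.025 + 257.490 = 2262.515 ng/mL·hr
F = (AUC_ev/D_ev)/(AUC_iv/D_iv) = (2262.515/400)/(8321.115/200) = 5.6562875/41.605575 = 0.1360

F = 0.136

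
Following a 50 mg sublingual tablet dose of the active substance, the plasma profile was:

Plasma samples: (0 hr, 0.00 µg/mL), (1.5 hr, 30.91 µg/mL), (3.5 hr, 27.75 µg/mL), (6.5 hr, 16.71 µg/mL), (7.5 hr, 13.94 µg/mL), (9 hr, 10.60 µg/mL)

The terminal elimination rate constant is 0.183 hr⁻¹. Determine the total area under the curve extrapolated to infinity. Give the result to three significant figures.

Trapezoidal AUC_0→9:
  [0→1.5]: (0.00+30.91)/2 × 1.5 = 23.1825
  [1.5→3.5]: (30.91+27.75)/2 × 2 = 58.66
  [3.5→6.5]: (27.75+16.71)/2 × 3 = 66.69
  [6.5→7.5]: (16.71+13.94)/2 × 1 = 15.325
  [7.5→9]: (13.94+10.60)/2 × 1.5 = 18.405
  Sum = 182.2625 µg/mL·hr
Extrapolated tail: C_last / k_e = 10.60 / 0.183 = 57.923
AUC_0→∞ = 182.2625 + 57.923 = 240.1855 µg/mL·hr

AUC = 240 µg/mL·hr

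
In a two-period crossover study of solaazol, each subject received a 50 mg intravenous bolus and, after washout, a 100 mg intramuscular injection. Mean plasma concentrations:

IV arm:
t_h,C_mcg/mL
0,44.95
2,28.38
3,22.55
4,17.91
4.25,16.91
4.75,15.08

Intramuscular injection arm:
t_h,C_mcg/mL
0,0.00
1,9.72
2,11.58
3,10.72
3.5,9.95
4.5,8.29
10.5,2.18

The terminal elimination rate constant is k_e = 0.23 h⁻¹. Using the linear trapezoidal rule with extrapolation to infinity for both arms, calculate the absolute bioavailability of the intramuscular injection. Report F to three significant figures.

F = 0.208

Trapezoidal AUC_0→4.75 (IV):
  [0→2]: (44.95+28.38)/2 × 2 = 73.33
  [2→3]: (28.38+22.55)/2 × 1 = 25.465
  [3→4]: (22.55+17.91)/2 × 1 = 20.23
  [4→4.25]: (17.91+16.91)/2 × 0.25 = 4.3525
  [4.25→4.75]: (16.91+15.08)/2 × 0.5 = 7.9975
  Sum = 131.375 mcg/mL·h
IV tail: 15.08/0.23 = 65.565; AUC_iv,0→∞ = 131.375 + 65.565 = 196.94 mcg/mL·h
Trapezoidal AUC_0→10.5 (intramuscular injection):
  [0→1]: (0.00+9.72)/2 × 1 = 4.86
  [1→2]: (9.72+11.58)/2 × 1 = 10.65
  [2→3]: (11.58+10.72)/2 × 1 = 11.15
  [3→3.5]: (10.72+9.95)/2 × 0.5 = 5.1675
  [3.5→4.5]: (9.95+8.29)/2 × 1 = 9.12
  [4.5→10.5]: (8.29+2.18)/2 × 6 = 31.41
  Sum = 72.3575 mcg/mL·h
intramuscular injection tail: 2.18/0.23 = 9.478; AUC_ev,0→∞ = 72.3575 + 9.478 = 81.8355 mcg/mL·h
F = (AUC_ev/D_ev)/(AUC_iv/D_iv) = (81.8355/100)/(196.94/50) = 0.818355/3.9388 = 0.2078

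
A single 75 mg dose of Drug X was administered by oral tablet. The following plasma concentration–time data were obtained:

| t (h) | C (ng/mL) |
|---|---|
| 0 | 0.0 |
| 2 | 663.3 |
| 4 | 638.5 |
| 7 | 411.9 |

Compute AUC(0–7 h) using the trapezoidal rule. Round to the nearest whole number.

AUC = 3541 ng/mL·h

Trapezoidal AUC_0→7:
  [0→2]: (0.0+663.3)/2 × 2 = 663.3
  [2→4]: (663.3+638.5)/2 × 2 = 1301.8
  [4→7]: (638.5+411.9)/2 × 3 = 1575.6
  Sum = 3540.7 ng/mL·h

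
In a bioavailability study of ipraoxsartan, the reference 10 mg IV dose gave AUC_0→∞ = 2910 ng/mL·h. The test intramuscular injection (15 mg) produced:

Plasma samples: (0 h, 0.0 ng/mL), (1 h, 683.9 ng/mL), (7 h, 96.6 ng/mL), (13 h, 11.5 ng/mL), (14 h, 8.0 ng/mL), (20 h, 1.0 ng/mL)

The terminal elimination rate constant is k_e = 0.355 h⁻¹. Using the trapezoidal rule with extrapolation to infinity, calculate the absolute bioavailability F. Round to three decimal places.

Trapezoidal AUC_0→20 (intramuscular injection):
  [0→1]: (0.0+683.9)/2 × 1 = 341.95
  [1→7]: (683.9+96.6)/2 × 6 = 2341.5
  [7→13]: (96.6+11.5)/2 × 6 = 324.3
  [13→14]: (11.5+8.0)/2 × 1 = 9.75
  [14→20]: (8.0+1.0)/2 × 6 = 27.0
  Sum = 3044.5 ng/mL·h
Tail: C_last/k_e = 1.0/0.355 = 2.817
AUC_0→∞ (intramuscular injection) = 3044.5 + 2.817 = 3047.317 ng/mL·h
F = (AUC_ev/D_ev)/(AUC_iv/D_iv) = (3047.317/15)/(2910/10) = 203.154/291 = 0.6981

F = 0.698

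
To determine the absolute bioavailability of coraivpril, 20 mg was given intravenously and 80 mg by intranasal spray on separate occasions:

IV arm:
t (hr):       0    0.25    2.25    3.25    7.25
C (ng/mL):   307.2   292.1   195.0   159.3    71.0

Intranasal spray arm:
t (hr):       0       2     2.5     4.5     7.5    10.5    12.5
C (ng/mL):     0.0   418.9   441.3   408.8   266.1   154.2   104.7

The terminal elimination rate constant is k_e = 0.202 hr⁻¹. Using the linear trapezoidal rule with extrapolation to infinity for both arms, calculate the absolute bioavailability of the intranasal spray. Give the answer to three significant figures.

F = 0.629

Trapezoidal AUC_0→7.25 (IV):
  [0→0.25]: (307.2+292.1)/2 × 0.25 = 74.9125
  [0.25→2.25]: (292.1+195.0)/2 × 2 = 487.1
  [2.25→3.25]: (195.0+159.3)/2 × 1 = 177.15
  [3.25→7.25]: (159.3+71.0)/2 × 4 = 460.6
  Sum = 1199.7625 ng/mL·hr
IV tail: 71.0/0.202 = 351.485; AUC_iv,0→∞ = 1199.7625 + 351.485 = 1551.2475 ng/mL·hr
Trapezoidal AUC_0→12.5 (intranasal spray):
  [0→2]: (0.0+418.9)/2 × 2 = 418.9
  [2→2.5]: (418.9+441.3)/2 × 0.5 = 215.05
  [2.5→4.5]: (441.3+408.8)/2 × 2 = 850.1
  [4.5→7.5]: (408.8+266.1)/2 × 3 = 1012.35
  [7.5→10.5]: (266.1+154.2)/2 × 3 = 630.45
  [10.5→12.5]: (154.2+104.7)/2 × 2 = 258.9
  Sum = 3385.75 ng/mL·hr
intranasal spray tail: 104.7/0.202 = 518.317; AUC_ev,0→∞ = 3385.75 + 518.317 = 3904.067 ng/mL·hr
F = (AUC_ev/D_ev)/(AUC_iv/D_iv) = (3904.067/80)/(1551.2475/20) = 48.8008/77.562375 = 0.6292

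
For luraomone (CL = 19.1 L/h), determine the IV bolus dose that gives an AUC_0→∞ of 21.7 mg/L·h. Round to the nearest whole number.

Dose_iv = CL × AUC_0→∞
     = 19.1 × 21.7 = 414.47 mg

Dose = 414 mg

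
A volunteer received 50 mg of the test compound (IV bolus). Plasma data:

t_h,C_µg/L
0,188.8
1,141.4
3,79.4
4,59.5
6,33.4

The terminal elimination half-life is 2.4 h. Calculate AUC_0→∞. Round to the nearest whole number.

AUC = 664 µg/L·h

Trapezoidal AUC_0→6:
  [0→1]: (188.8+141.4)/2 × 1 = 165.1
  [1→3]: (141.4+79.4)/2 × 2 = 220.8
  [3→4]: (79.4+59.5)/2 × 1 = 69.45
  [4→6]: (59.5+33.4)/2 × 2 = 92.9
  Sum = 548.25 µg/L·h
k_e = ln2 / t½ = 0.693147 / 2.4 = 0.2888 h^-1
Extrapolated tail: C_last / k_e = 33.4 / 0.2888 = 115.651
AUC_0→∞ = 548.25 + 115.651 = 663.901 µg/L·h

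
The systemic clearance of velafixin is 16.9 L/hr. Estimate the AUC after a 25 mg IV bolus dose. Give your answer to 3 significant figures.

AUC_0→∞ = Dose_iv / CL
        = 25 / 16.9 = 1.47929 mg/L·hr

AUC = 1.48 mg/L·hr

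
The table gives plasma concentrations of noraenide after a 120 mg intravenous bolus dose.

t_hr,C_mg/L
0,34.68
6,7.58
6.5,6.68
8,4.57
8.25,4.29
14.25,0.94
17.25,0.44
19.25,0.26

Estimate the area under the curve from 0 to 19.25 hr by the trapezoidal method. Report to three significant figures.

Trapezoidal AUC_0→19.25:
  [0→6]: (34.68+7.58)/2 × 6 = 126.78
  [6→6.5]: (7.58+6.68)/2 × 0.5 = 3.565
  [6.5→8]: (6.68+4.57)/2 × 1.5 = 8.4375
  [8→8.25]: (4.57+4.29)/2 × 0.25 = 1.1075
  [8.25→14.25]: (4.29+0.94)/2 × 6 = 15.69
  [14.25→17.25]: (0.94+0.44)/2 × 3 = 2.07
  [17.25→19.25]: (0.44+0.26)/2 × 2 = 0.7
  Sum = 158.35 mg/L·hr

AUC = 158 mg/L·hr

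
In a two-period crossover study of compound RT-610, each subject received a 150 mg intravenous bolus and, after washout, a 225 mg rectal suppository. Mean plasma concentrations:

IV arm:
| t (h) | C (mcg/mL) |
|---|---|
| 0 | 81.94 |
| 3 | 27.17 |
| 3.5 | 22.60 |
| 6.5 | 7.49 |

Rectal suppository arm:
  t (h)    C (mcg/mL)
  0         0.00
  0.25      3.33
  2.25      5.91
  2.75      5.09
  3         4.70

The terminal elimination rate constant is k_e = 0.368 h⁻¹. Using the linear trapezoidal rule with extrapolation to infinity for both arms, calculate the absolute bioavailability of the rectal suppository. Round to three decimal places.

F = 0.073

Trapezoidal AUC_0→6.5 (IV):
  [0→3]: (81.94+27.17)/2 × 3 = 163.665
  [3→3.5]: (27.17+22.60)/2 × 0.5 = 12.4425
  [3.5→6.5]: (22.60+7.49)/2 × 3 = 45.135
  Sum = 221.2425 mcg/mL·h
IV tail: 7.49/0.368 = 20.353; AUC_iv,0→∞ = 221.2425 + 20.353 = 241.5955 mcg/mL·h
Trapezoidal AUC_0→3 (rectal suppository):
  [0→0.25]: (0.00+3.33)/2 × 0.25 = 0.41625
  [0.25→2.25]: (3.33+5.91)/2 × 2 = 9.24
  [2.25→2.75]: (5.91+5.09)/2 × 0.5 = 2.75
  [2.75→3]: (5.09+4.70)/2 × 0.25 = 1.22375
  Sum = 13.63 mcg/mL·h
rectal suppository tail: 4.70/0.368 = 12.772; AUC_ev,0→∞ = 13.63 + 12.772 = 26.402 mcg/mL·h
F = (AUC_ev/D_ev)/(AUC_iv/D_iv) = (26.402/225)/(241.5955/150) = 0.117342/1.61064 = 0.0729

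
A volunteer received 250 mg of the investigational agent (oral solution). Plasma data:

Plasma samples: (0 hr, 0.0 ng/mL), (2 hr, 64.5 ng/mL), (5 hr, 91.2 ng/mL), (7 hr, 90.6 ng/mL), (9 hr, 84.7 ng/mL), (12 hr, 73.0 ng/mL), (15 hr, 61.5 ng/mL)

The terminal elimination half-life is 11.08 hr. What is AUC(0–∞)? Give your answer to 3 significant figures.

AUC = 2080 ng/mL·hr

Trapezoidal AUC_0→15:
  [0→2]: (0.0+64.5)/2 × 2 = 64.5
  [2→5]: (64.5+91.2)/2 × 3 = 233.55
  [5→7]: (91.2+90.6)/2 × 2 = 181.8
  [7→9]: (90.6+84.7)/2 × 2 = 175.3
  [9→12]: (84.7+73.0)/2 × 3 = 236.55
  [12→15]: (73.0+61.5)/2 × 3 = 201.75
  Sum = 1093.45 ng/mL·hr
k_e = ln2 / t½ = 0.693147 / 11.08 = 0.0626 hr^-1
Extrapolated tail: C_last / k_e = 61.5 / 0.0626 = 982.428
AUC_0→∞ = 1093.45 + 982.428 = 2075.878 ng/mL·hr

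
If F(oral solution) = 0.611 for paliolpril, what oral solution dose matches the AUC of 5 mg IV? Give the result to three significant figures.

For equal systemic exposure: F × D_ev = D_iv
D_ev = D_iv / F = 5 / 0.611 = 8.18331 mg

D_oral = 8.18 mg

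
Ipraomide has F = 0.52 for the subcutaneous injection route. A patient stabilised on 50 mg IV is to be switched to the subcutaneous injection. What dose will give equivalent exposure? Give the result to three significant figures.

For equal systemic exposure: F × D_ev = D_iv
D_ev = D_iv / F = 50 / 0.52 = 96.1538 mg

D_subcutaneous = 96.2 mg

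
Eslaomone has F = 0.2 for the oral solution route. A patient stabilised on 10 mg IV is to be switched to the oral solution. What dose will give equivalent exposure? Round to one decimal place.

For equal systemic exposure: F × D_ev = D_iv
D_ev = D_iv / F = 10 / 0.2 = 50 mg

D_oral = 50.0 mg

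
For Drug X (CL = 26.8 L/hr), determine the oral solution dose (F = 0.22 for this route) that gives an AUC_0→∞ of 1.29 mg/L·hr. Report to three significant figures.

Dose = CL × AUC_0→∞ / F
     = 26.8 × 1.29 / 0.22 = 157.145 mg

Dose = 157 mg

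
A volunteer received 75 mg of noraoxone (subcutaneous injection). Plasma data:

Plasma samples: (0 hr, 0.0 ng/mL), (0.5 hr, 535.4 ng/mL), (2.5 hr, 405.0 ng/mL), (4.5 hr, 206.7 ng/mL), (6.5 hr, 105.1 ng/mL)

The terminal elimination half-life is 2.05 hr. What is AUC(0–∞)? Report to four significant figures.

Trapezoidal AUC_0→6.5:
  [0→0.5]: (0.0+535.4)/2 × 0.5 = 133.85
  [0.5→2.5]: (535.4+405.0)/2 × 2 = 940.4
  [2.5→4.5]: (405.0+206.7)/2 × 2 = 611.7
  [4.5→6.5]: (206.7+105.1)/2 × 2 = 311.8
  Sum = 1997.75 ng/mL·hr
k_e = ln2 / t½ = 0.693147 / 2.05 = 0.3381 hr^-1
Extrapolated tail: C_last / k_e = 105.1 / 0.3381 = 310.855
AUC_0→∞ = 1997.75 + 310.855 = 2308.605 ng/mL·hr

AUC = 2309 ng/mL·hr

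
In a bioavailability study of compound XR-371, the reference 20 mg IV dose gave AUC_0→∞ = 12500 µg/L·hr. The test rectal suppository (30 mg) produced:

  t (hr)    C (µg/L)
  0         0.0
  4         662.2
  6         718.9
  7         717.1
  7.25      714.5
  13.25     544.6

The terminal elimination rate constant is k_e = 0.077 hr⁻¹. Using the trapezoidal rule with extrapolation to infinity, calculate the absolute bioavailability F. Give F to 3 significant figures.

Trapezoidal AUC_0→13.25 (rectal suppository):
  [0→4]: (0.0+662.2)/2 × 4 = 1324.4
  [4→6]: (662.2+718.9)/2 × 2 = 1381.1
  [6→7]: (718.9+717.1)/2 × 1 = 718.0
  [7→7.25]: (717.1+714.5)/2 × 0.25 = 178.95
  [7.25→13.25]: (714.5+544.6)/2 × 6 = 3777.3
  Sum = 7379.75 µg/L·hr
Tail: C_last/k_e = 544.6/0.077 = 7072.727
AUC_0→∞ (rectal suppository) = 7379.75 + 7072.727 = 14452.477 µg/L·hr
F = (AUC_ev/D_ev)/(AUC_iv/D_iv) = (14452.477/30)/(12500/20) = 481.749/625 = 0.7708

F = 0.771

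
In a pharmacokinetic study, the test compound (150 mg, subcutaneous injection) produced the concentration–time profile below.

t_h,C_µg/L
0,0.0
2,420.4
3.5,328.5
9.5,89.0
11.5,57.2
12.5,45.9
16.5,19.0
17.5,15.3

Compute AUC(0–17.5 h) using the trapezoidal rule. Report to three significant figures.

AUC = 2580 µg/L·h

Trapezoidal AUC_0→17.5:
  [0→2]: (0.0+420.4)/2 × 2 = 420.4
  [2→3.5]: (420.4+328.5)/2 × 1.5 = 561.675
  [3.5→9.5]: (328.5+89.0)/2 × 6 = 1252.5
  [9.5→11.5]: (89.0+57.2)/2 × 2 = 146.2
  [11.5→12.5]: (57.2+45.9)/2 × 1 = 51.55
  [12.5→16.5]: (45.9+19.0)/2 × 4 = 129.8
  [16.5→17.5]: (19.0+15.3)/2 × 1 = 17.15
  Sum = 2579.275 µg/L·h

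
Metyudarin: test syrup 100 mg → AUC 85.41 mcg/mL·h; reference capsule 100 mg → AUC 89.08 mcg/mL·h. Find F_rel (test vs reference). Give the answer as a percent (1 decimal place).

F_rel = (AUC_test/D_test) / (AUC_ref/D_ref)
      = (85.41/100) / (89.08/100)
      = 0.8541 / 0.8908 = 0.9588 = 95.88%

F_rel = 95.9%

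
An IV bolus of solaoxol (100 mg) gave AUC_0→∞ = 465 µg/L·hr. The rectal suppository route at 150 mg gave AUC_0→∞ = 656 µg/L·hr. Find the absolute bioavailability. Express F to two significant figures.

F = (AUC_ev / D_ev) / (AUC_iv / D_iv)
  = (656/150) / (465/100)
  = 4.37333 / 4.65 = 0.9405

F = 0.94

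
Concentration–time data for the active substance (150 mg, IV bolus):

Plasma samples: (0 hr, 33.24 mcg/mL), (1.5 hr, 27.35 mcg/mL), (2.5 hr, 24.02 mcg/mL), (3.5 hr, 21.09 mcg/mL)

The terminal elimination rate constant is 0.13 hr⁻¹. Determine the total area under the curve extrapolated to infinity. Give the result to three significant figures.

Trapezoidal AUC_0→3.5:
  [0→1.5]: (33.24+27.35)/2 × 1.5 = 45.4425
  [1.5→2.5]: (27.35+24.02)/2 × 1 = 25.685
  [2.5→3.5]: (24.02+21.09)/2 × 1 = 22.555
  Sum = 93.6825 mcg/mL·hr
Extrapolated tail: C_last / k_e = 21.09 / 0.13 = 162.231
AUC_0→∞ = 93.6825 + 162.231 = 255.9135 mcg/mL·hr

AUC = 256 mcg/mL·hr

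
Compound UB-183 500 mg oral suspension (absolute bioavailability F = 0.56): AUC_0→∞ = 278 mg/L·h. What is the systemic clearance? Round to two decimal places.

CL = F × Dose / AUC_0→∞
   = 0.56 × 500 / 278 = 1.00719 L/h

CL = 1.01 L/h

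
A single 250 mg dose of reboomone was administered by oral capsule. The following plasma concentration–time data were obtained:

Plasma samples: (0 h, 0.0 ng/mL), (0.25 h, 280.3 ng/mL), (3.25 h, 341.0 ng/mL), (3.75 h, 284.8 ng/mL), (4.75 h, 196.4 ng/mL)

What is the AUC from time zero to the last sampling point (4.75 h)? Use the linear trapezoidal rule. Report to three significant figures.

AUC = 1360 ng/mL·h

Trapezoidal AUC_0→4.75:
  [0→0.25]: (0.0+280.3)/2 × 0.25 = 35.0375
  [0.25→3.25]: (280.3+341.0)/2 × 3 = 931.95
  [3.25→3.75]: (341.0+284.8)/2 × 0.5 = 156.45
  [3.75→4.75]: (284.8+196.4)/2 × 1 = 240.6
  Sum = 1364.0375 ng/mL·h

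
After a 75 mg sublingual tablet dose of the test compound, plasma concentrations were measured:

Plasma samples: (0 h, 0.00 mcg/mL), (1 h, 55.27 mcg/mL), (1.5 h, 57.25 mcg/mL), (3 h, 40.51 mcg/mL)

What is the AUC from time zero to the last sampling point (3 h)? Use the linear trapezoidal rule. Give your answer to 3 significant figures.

Trapezoidal AUC_0→3:
  [0→1]: (0.00+55.27)/2 × 1 = 27.635
  [1→1.5]: (55.27+57.25)/2 × 0.5 = 28.13
  [1.5→3]: (57.25+40.51)/2 × 1.5 = 73.32
  Sum = 129.085 mcg/mL·h

AUC = 129 mcg/mL·h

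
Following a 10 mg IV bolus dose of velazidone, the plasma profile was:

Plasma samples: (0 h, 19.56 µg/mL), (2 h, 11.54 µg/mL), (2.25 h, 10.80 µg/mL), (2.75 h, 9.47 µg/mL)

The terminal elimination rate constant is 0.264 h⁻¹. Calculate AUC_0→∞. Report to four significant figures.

AUC = 74.83 µg/mL·h

Trapezoidal AUC_0→2.75:
  [0→2]: (19.56+11.54)/2 × 2 = 31.1
  [2→2.25]: (11.54+10.80)/2 × 0.25 = 2.7925
  [2.25→2.75]: (10.80+9.47)/2 × 0.5 = 5.0675
  Sum = 38.96 µg/mL·h
Extrapolated tail: C_last / k_e = 9.47 / 0.264 = 35.871
AUC_0→∞ = 38.96 + 35.871 = 74.831 µg/mL·h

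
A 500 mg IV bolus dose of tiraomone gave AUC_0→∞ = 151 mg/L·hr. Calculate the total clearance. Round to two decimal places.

CL = Dose_iv / AUC_0→∞
   = 500 / 151 = 3.31126 L/hr

CL = 3.31 L/hr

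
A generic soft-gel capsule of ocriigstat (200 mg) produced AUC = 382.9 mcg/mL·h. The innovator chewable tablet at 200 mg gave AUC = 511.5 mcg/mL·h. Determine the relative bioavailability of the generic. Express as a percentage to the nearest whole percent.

F_rel = 75%

F_rel = (AUC_test/D_test) / (AUC_ref/D_ref)
      = (382.9/200) / (511.5/200)
      = 1.9145 / 2.5575 = 0.7486 = 74.86%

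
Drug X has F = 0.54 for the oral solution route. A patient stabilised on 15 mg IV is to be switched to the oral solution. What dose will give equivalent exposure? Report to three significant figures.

For equal systemic exposure: F × D_ev = D_iv
D_ev = D_iv / F = 15 / 0.54 = 27.7778 mg

D_oral = 27.8 mg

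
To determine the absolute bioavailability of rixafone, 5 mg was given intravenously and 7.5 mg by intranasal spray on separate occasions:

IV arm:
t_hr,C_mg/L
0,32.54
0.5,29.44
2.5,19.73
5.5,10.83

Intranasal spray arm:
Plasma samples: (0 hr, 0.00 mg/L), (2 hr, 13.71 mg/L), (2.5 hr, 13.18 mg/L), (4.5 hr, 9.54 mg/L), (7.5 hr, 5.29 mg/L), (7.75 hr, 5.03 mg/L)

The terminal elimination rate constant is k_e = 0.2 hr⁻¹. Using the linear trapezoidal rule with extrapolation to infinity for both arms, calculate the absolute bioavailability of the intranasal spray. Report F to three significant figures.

F = 0.372

Trapezoidal AUC_0→5.5 (IV):
  [0→0.5]: (32.54+29.44)/2 × 0.5 = 15.495
  [0.5→2.5]: (29.44+19.73)/2 × 2 = 49.17
  [2.5→5.5]: (19.73+10.83)/2 × 3 = 45.84
  Sum = 110.505 mg/L·hr
IV tail: 10.83/0.2 = 54.150; AUC_iv,0→∞ = 110.505 + 54.150 = 164.655 mg/L·hr
Trapezoidal AUC_0→7.75 (intranasal spray):
  [0→2]: (0.00+13.71)/2 × 2 = 13.71
  [2→2.5]: (13.71+13.18)/2 × 0.5 = 6.7225
  [2.5→4.5]: (13.18+9.54)/2 × 2 = 22.72
  [4.5→7.5]: (9.54+5.29)/2 × 3 = 22.245
  [7.5→7.75]: (5.29+5.03)/2 × 0.25 = 1.29
  Sum = 66.6875 mg/L·hr
intranasal spray tail: 5.03/0.2 = 25.150; AUC_ev,0→∞ = 66.6875 + 25.150 = 91.8375 mg/L·hr
F = (AUC_ev/D_ev)/(AUC_iv/D_iv) = (91.8375/7.5)/(164.655/5) = 12.245/32.931 = 0.3718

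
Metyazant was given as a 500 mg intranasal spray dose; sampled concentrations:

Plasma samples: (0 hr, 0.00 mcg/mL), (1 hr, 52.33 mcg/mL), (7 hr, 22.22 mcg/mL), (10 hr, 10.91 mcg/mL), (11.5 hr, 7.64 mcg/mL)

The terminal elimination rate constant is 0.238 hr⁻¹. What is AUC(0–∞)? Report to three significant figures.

AUC = 346 mcg/mL·hr

Trapezoidal AUC_0→11.5:
  [0→1]: (0.00+52.33)/2 × 1 = 26.165
  [1→7]: (52.33+22.22)/2 × 6 = 223.65
  [7→10]: (22.22+10.91)/2 × 3 = 49.695
  [10→11.5]: (10.91+7.64)/2 × 1.5 = 13.9125
  Sum = 313.4225 mcg/mL·hr
Extrapolated tail: C_last / k_e = 7.64 / 0.238 = 32.101
AUC_0→∞ = 313.4225 + 32.101 = 345.5235 mcg/mL·hr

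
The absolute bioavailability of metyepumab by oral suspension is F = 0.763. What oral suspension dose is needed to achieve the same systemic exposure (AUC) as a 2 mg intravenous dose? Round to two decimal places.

D_oral = 2.62 mg

For equal systemic exposure: F × D_ev = D_iv
D_ev = D_iv / F = 2 / 0.763 = 2.62123 mg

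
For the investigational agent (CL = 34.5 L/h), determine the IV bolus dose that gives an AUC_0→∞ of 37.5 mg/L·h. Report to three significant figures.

Dose_iv = CL × AUC_0→∞
     = 34.5 × 37.5 = 1293.75 mg

Dose = 1290 mg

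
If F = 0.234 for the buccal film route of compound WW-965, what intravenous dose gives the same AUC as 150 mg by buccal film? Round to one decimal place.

D_iv = 35.1 mg

Systemic exposure from an extravascular dose = F × D_ev, so the equivalent IV dose is F × D_ev.
D_iv = F × D_ev = 0.234 × 150 = 35.1 mg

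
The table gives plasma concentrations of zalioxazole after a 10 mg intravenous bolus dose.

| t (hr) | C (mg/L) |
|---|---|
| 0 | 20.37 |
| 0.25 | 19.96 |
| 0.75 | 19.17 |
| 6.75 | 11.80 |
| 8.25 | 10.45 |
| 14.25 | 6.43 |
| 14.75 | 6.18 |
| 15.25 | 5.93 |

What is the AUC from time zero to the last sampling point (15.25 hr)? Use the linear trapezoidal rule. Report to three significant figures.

Trapezoidal AUC_0→15.25:
  [0→0.25]: (20.37+19.96)/2 × 0.25 = 5.04125
  [0.25→0.75]: (19.96+19.17)/2 × 0.5 = 9.7825
  [0.75→6.75]: (19.17+11.80)/2 × 6 = 92.91
  [6.75→8.25]: (11.80+10.45)/2 × 1.5 = 16.6875
  [8.25→14.25]: (10.45+6.43)/2 × 6 = 50.64
  [14.25→14.75]: (6.43+6.18)/2 × 0.5 = 3.1525
  [14.75→15.25]: (6.18+5.93)/2 × 0.5 = 3.0275
  Sum = 181.24125 mg/L·hr

AUC = 181 mg/L·hr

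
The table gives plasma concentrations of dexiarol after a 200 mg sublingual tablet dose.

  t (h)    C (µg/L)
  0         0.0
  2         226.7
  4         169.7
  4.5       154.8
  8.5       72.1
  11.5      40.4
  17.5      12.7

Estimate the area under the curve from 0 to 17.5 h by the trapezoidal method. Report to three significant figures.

Trapezoidal AUC_0→17.5:
  [0→2]: (0.0+226.7)/2 × 2 = 226.7
  [2→4]: (226.7+169.7)/2 × 2 = 396.4
  [4→4.5]: (169.7+154.8)/2 × 0.5 = 81.125
  [4.5→8.5]: (154.8+72.1)/2 × 4 = 453.8
  [8.5→11.5]: (72.1+40.4)/2 × 3 = 168.75
  [11.5→17.5]: (40.4+12.7)/2 × 6 = 159.3
  Sum = 1486.075 µg/L·h

AUC = 1490 µg/L·h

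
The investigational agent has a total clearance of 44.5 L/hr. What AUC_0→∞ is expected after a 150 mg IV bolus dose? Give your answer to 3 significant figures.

AUC = 3.37 mg/L·hr

AUC_0→∞ = Dose_iv / CL
        = 150 / 44.5 = 3.37079 mg/L·hr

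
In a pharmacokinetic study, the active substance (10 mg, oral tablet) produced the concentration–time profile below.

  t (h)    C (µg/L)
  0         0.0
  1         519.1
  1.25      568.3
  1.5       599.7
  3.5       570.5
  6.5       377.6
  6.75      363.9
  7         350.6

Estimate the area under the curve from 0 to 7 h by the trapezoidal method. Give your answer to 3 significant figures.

Trapezoidal AUC_0→7:
  [0→1]: (0.0+519.1)/2 × 1 = 259.55
  [1→1.25]: (519.1+568.3)/2 × 0.25 = 135.925
  [1.25→1.5]: (568.3+599.7)/2 × 0.25 = 146.0
  [1.5→3.5]: (599.7+570.5)/2 × 2 = 1170.2
  [3.5→6.5]: (570.5+377.6)/2 × 3 = 1422.15
  [6.5→6.75]: (377.6+363.9)/2 × 0.25 = 92.6875
  [6.75→7]: (363.9+350.6)/2 × 0.25 = 89.3125
  Sum = 3315.825 µg/L·h

AUC = 3320 µg/L·h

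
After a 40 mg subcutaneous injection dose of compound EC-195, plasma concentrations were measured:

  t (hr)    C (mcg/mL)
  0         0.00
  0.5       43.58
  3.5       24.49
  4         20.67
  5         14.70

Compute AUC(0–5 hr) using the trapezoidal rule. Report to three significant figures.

Trapezoidal AUC_0→5:
  [0→0.5]: (0.00+43.58)/2 × 0.5 = 10.895
  [0.5→3.5]: (43.58+24.49)/2 × 3 = 102.105
  [3.5→4]: (24.49+20.67)/2 × 0.5 = 11.29
  [4→5]: (20.67+14.70)/2 × 1 = 17.685
  Sum = 141.975 mcg/mL·hr

AUC = 142 mcg/mL·hr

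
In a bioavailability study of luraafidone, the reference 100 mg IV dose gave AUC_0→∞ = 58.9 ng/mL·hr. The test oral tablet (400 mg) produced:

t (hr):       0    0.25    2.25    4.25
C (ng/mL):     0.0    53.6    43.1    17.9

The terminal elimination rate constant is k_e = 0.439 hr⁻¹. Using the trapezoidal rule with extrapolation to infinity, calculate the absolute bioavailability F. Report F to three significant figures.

Trapezoidal AUC_0→4.25 (oral tablet):
  [0→0.25]: (0.0+53.6)/2 × 0.25 = 6.7
  [0.25→2.25]: (53.6+43.1)/2 × 2 = 96.7
  [2.25→4.25]: (43.1+17.9)/2 × 2 = 61.0
  Sum = 164.4 ng/mL·hr
Tail: C_last/k_e = 17.9/0.439 = 40.774
AUC_0→∞ (oral tablet) = 164.4 + 40.774 = 205.174 ng/mL·hr
F = (AUC_ev/D_ev)/(AUC_iv/D_iv) = (205.174/400)/(58.9/100) = 0.512935/0.589 = 0.8709

F = 0.871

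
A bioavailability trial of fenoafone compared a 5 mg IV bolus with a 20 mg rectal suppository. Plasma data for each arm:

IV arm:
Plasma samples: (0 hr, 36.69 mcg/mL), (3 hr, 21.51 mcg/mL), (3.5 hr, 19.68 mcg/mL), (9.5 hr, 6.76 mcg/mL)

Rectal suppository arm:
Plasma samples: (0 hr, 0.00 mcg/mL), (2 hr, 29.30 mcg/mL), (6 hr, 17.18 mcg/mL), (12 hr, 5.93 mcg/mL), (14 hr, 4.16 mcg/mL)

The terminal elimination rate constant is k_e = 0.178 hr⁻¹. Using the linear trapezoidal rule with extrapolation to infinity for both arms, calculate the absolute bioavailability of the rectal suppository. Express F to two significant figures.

Trapezoidal AUC_0→9.5 (IV):
  [0→3]: (36.69+21.51)/2 × 3 = 87.3
  [3→3.5]: (21.51+19.68)/2 × 0.5 = 10.2975
  [3.5→9.5]: (19.68+6.76)/2 × 6 = 79.32
  Sum = 176.9175 mcg/mL·hr
IV tail: 6.76/0.178 = 37.978; AUC_iv,0→∞ = 176.9175 + 37.978 = 214.8955 mcg/mL·hr
Trapezoidal AUC_0→14 (rectal suppository):
  [0→2]: (0.00+29.30)/2 × 2 = 29.3
  [2→6]: (29.30+17.18)/2 × 4 = 92.96
  [6→12]: (17.18+5.93)/2 × 6 = 69.33
  [12→14]: (5.93+4.16)/2 × 2 = 10.09
  Sum = 201.68 mcg/mL·hr
rectal suppository tail: 4.16/0.178 = 23.371; AUC_ev,0→∞ = 201.68 + 23.371 = 225.051 mcg/mL·hr
F = (AUC_ev/D_ev)/(AUC_iv/D_iv) = (225.051/20)/(214.8955/5) = 11.25255/42.9791 = 0.2618

F = 0.26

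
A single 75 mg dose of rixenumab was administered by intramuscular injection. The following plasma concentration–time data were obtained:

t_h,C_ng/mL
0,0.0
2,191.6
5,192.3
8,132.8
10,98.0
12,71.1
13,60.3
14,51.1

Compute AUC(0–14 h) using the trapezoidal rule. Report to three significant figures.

Trapezoidal AUC_0→14:
  [0→2]: (0.0+191.6)/2 × 2 = 191.6
  [2→5]: (191.6+192.3)/2 × 3 = 575.85
  [5→8]: (192.3+132.8)/2 × 3 = 487.65
  [8→10]: (132.8+98.0)/2 × 2 = 230.8
  [10→12]: (98.0+71.1)/2 × 2 = 169.1
  [12→13]: (71.1+60.3)/2 × 1 = 65.7
  [13→14]: (60.3+51.1)/2 × 1 = 55.7
  Sum = 1776.4 ng/mL·h

AUC = 1780 ng/mL·h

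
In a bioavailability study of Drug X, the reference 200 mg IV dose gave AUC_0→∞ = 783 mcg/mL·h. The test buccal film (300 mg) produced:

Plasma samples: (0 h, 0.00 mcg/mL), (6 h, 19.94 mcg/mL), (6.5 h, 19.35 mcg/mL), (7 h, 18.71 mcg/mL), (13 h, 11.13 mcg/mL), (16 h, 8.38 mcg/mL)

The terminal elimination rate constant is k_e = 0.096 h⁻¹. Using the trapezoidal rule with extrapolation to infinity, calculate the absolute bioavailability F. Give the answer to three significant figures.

F = 0.243

Trapezoidal AUC_0→16 (buccal film):
  [0→6]: (0.00+19.94)/2 × 6 = 59.82
  [6→6.5]: (19.94+19.35)/2 × 0.5 = 9.8225
  [6.5→7]: (19.35+18.71)/2 × 0.5 = 9.515
  [7→13]: (18.71+11.13)/2 × 6 = 89.52
  [13→16]: (11.13+8.38)/2 × 3 = 29.265
  Sum = 197.9425 mcg/mL·h
Tail: C_last/k_e = 8.38/0.096 = 87.292
AUC_0→∞ (buccal film) = 197.9425 + 87.292 = 285.2345 mcg/mL·h
F = (AUC_ev/D_ev)/(AUC_iv/D_iv) = (285.2345/300)/(783/200) = 0.950782/3.915 = 0.2429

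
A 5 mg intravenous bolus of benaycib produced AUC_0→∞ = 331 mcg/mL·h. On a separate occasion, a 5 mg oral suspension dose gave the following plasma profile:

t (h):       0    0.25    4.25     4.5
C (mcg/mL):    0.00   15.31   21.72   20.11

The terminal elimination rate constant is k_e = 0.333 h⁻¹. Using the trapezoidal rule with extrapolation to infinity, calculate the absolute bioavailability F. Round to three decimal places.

F = 0.428

Trapezoidal AUC_0→4.5 (oral suspension):
  [0→0.25]: (0.00+15.31)/2 × 0.25 = 1.91375
  [0.25→4.25]: (15.31+21.72)/2 × 4 = 74.06
  [4.25→4.5]: (21.72+20.11)/2 × 0.25 = 5.22875
  Sum = 81.2025 mcg/mL·h
Tail: C_last/k_e = 20.11/0.333 = 60.390
AUC_0→∞ (oral suspension) = 81.2025 + 60.390 = 141.5925 mcg/mL·h
F = (AUC_ev/D_ev)/(AUC_iv/D_iv) = (141.5925/5)/(331/5) = 28.3185/66.2 = 0.4278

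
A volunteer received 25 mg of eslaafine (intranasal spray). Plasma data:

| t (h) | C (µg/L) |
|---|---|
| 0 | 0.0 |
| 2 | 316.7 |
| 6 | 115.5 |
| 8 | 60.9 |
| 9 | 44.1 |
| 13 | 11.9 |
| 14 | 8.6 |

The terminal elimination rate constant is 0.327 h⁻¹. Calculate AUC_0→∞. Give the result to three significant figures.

Trapezoidal AUC_0→14:
  [0→2]: (0.0+316.7)/2 × 2 = 316.7
  [2→6]: (316.7+115.5)/2 × 4 = 864.4
  [6→8]: (115.5+60.9)/2 × 2 = 176.4
  [8→9]: (60.9+44.1)/2 × 1 = 52.5
  [9→13]: (44.1+11.9)/2 × 4 = 112.0
  [13→14]: (11.9+8.6)/2 × 1 = 10.25
  Sum = 1532.25 µg/L·h
Extrapolated tail: C_last / k_e = 8.6 / 0.327 = 26.300
AUC_0→∞ = 1532.25 + 26.300 = 1558.55 µg/L·h

AUC = 1560 µg/L·h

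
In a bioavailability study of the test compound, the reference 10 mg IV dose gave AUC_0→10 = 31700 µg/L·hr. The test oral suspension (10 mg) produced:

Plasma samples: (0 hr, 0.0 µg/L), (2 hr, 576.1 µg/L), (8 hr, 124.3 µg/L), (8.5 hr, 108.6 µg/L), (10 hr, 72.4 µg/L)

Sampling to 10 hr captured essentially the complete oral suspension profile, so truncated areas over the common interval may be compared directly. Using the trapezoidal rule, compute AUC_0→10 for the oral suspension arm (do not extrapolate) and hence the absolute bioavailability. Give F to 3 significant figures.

F = 0.0906

Trapezoidal AUC_0→10 (oral suspension):
  [0→2]: (0.0+576.1)/2 × 2 = 576.1
  [2→8]: (576.1+124.3)/2 × 6 = 2101.2
  [8→8.5]: (124.3+108.6)/2 × 0.5 = 58.225
  [8.5→10]: (108.6+72.4)/2 × 1.5 = 135.75
  Sum = 2871.275 µg/L·hr
F = (AUC_ev/D_ev)/(AUC_iv/D_iv) = (2871.275/10)/(31700/10) = 287.1275/3170 = 0.0906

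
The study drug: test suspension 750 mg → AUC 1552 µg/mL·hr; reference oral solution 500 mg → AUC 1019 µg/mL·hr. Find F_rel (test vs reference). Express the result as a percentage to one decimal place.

F_rel = (AUC_test/D_test) / (AUC_ref/D_ref)
      = (1552/750) / (1019/500)
      = 2.06933 / 2.038 = 1.0154 = 101.54%

F_rel = 101.5%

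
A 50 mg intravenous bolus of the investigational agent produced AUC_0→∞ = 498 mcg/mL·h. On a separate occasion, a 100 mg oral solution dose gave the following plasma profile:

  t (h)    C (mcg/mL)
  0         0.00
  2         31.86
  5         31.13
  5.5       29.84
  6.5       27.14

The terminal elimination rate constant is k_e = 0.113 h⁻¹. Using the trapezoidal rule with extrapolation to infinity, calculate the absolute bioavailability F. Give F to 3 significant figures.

Trapezoidal AUC_0→6.5 (oral solution):
  [0→2]: (0.00+31.86)/2 × 2 = 31.86
  [2→5]: (31.86+31.13)/2 × 3 = 94.485
  [5→5.5]: (31.13+29.84)/2 × 0.5 = 15.2425
  [5.5→6.5]: (29.84+27.14)/2 × 1 = 28.49
  Sum = 170.0775 mcg/mL·h
Tail: C_last/k_e = 27.14/0.113 = 240.177
AUC_0→∞ (oral solution) = 170.0775 + 240.177 = 410.2545 mcg/mL·h
F = (AUC_ev/D_ev)/(AUC_iv/D_iv) = (410.2545/100)/(498/50) = 4.102545/9.96 = 0.4119

F = 0.412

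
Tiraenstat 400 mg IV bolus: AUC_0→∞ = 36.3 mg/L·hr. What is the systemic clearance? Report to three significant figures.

CL = Dose_iv / AUC_0→∞
   = 400 / 36.3 = 11.0193 L/hr

CL = 11.0 L/hr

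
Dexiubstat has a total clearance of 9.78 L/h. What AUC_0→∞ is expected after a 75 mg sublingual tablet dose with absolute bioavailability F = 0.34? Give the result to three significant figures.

AUC = 2.61 mg/L·h

AUC_0→∞ = F × Dose / CL
        = 0.34 × 75 / 9.78 = 2.60736 mg/L·h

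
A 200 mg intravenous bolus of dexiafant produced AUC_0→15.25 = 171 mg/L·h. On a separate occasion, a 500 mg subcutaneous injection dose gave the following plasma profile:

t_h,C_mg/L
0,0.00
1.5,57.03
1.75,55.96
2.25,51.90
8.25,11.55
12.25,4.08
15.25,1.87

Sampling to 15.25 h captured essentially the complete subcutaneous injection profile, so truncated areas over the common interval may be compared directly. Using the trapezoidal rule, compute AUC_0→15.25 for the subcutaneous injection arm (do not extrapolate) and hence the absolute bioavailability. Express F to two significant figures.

Trapezoidal AUC_0→15.25 (subcutaneous injection):
  [0→1.5]: (0.00+57.03)/2 × 1.5 = 42.7725
  [1.5→1.75]: (57.03+55.96)/2 × 0.25 = 14.12375
  [1.75→2.25]: (55.96+51.90)/2 × 0.5 = 26.965
  [2.25→8.25]: (51.90+11.55)/2 × 6 = 190.35
  [8.25→12.25]: (11.55+4.08)/2 × 4 = 31.26
  [12.25→15.25]: (4.08+1.87)/2 × 3 = 8.925
  Sum = 314.39625 mg/L·h
F = (AUC_ev/D_ev)/(AUC_iv/D_iv) = (314.39625/500)/(171/200) = 0.6287925/0.855 = 0.7354

F = 0.74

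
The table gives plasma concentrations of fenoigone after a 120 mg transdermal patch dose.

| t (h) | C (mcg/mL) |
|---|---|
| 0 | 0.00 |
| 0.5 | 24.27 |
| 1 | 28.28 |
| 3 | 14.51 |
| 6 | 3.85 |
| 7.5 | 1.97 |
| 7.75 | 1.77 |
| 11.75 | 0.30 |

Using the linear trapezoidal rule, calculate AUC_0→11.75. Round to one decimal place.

Trapezoidal AUC_0→11.75:
  [0→0.5]: (0.00+24.27)/2 × 0.5 = 6.0675
  [0.5→1]: (24.27+28.28)/2 × 0.5 = 13.1375
  [1→3]: (28.28+14.51)/2 × 2 = 42.79
  [3→6]: (14.51+3.85)/2 × 3 = 27.54
  [6→7.5]: (3.85+1.97)/2 × 1.5 = 4.365
  [7.5→7.75]: (1.97+1.77)/2 × 0.25 = 0.4675
  [7.75→11.75]: (1.77+0.30)/2 × 4 = 4.14
  Sum = 98.5075 mcg/mL·h

AUC = 98.5 mcg/mL·h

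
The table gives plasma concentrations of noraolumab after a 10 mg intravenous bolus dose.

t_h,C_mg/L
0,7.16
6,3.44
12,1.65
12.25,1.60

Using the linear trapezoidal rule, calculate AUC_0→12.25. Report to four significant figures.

AUC = 47.48 mg/L·h

Trapezoidal AUC_0→12.25:
  [0→6]: (7.16+3.44)/2 × 6 = 31.8
  [6→12]: (3.44+1.65)/2 × 6 = 15.27
  [12→12.25]: (1.65+1.60)/2 × 0.25 = 0.40625
  Sum = 47.47625 mg/L·h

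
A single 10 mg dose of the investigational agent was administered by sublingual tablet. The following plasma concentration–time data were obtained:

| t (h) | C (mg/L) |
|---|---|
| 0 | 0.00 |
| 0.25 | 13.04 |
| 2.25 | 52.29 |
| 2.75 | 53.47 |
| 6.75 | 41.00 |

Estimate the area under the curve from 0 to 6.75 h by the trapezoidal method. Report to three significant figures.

AUC = 282 mg/L·h

Trapezoidal AUC_0→6.75:
  [0→0.25]: (0.00+13.04)/2 × 0.25 = 1.63
  [0.25→2.25]: (13.04+52.29)/2 × 2 = 65.33
  [2.25→2.75]: (52.29+53.47)/2 × 0.5 = 26.44
  [2.75→6.75]: (53.47+41.00)/2 × 4 = 188.94
  Sum = 282.34 mg/L·h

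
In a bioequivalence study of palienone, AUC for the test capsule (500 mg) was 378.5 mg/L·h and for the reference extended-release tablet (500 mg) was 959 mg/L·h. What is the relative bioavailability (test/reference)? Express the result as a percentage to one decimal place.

F_rel = (AUC_test/D_test) / (AUC_ref/D_ref)
      = (378.5/500) / (959/500)
      = 0.757 / 1.918 = 0.3947 = 39.47%

F_rel = 39.5%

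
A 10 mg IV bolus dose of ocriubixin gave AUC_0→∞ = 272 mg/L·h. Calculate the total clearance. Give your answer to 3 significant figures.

CL = 0.0368 L/h

CL = Dose_iv / AUC_0→∞
   = 10 / 272 = 0.0367647 L/h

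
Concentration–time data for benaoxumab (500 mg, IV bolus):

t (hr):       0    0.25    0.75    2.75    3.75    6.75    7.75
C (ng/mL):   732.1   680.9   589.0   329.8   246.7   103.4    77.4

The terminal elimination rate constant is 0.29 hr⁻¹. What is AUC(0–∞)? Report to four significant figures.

Trapezoidal AUC_0→7.75:
  [0→0.25]: (732.1+680.9)/2 × 0.25 = 176.625
  [0.25→0.75]: (680.9+589.0)/2 × 0.5 = 317.475
  [0.75→2.75]: (589.0+329.8)/2 × 2 = 918.8
  [2.75→3.75]: (329.8+246.7)/2 × 1 = 288.25
  [3.75→6.75]: (246.7+103.4)/2 × 3 = 525.15
  [6.75→7.75]: (103.4+77.4)/2 × 1 = 90.4
  Sum = 2316.7 ng/mL·hr
Extrapolated tail: C_last / k_e = 77.4 / 0.29 = 266.897
AUC_0→∞ = 2316.7 + 266.897 = 2583.597 ng/mL·hr

AUC = 2584 ng/mL·hr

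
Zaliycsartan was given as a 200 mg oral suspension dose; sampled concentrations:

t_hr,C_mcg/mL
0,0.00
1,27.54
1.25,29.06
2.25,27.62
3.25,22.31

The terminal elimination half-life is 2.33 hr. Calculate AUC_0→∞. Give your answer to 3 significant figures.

Trapezoidal AUC_0→3.25:
  [0→1]: (0.00+27.54)/2 × 1 = 13.77
  [1→1.25]: (27.54+29.06)/2 × 0.25 = 7.075
  [1.25→2.25]: (29.06+27.62)/2 × 1 = 28.34
  [2.25→3.25]: (27.62+22.31)/2 × 1 = 24.965
  Sum = 74.15 mcg/mL·hr
k_e = ln2 / t½ = 0.693147 / 2.33 = 0.2975 hr^-1
Extrapolated tail: C_last / k_e = 22.31 / 0.2975 = 74.992
AUC_0→∞ = 74.15 + 74.992 = 149.142 mcg/mL·hr

AUC = 149 mcg/mL·hr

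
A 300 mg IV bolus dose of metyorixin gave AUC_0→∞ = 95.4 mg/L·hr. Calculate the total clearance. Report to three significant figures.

CL = Dose_iv / AUC_0→∞
   = 300 / 95.4 = 3.14465 L/hr

CL = 3.14 L/hr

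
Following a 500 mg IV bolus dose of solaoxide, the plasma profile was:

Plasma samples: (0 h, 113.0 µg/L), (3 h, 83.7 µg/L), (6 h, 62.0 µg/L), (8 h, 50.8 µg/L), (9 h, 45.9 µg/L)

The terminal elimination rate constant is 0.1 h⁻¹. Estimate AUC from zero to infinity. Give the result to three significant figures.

Trapezoidal AUC_0→9:
  [0→3]: (113.0+83.7)/2 × 3 = 295.05
  [3→6]: (83.7+62.0)/2 × 3 = 218.55
  [6→8]: (62.0+50.8)/2 × 2 = 112.8
  [8→9]: (50.8+45.9)/2 × 1 = 48.35
  Sum = 674.75 µg/L·h
Extrapolated tail: C_last / k_e = 45.9 / 0.1 = 459.000
AUC_0→∞ = 674.75 + 459.000 = 1133.75 µg/L·h

AUC = 1130 µg/L·h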